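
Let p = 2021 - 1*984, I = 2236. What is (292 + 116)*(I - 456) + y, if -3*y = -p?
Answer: 2179757/3 ≈ 7.2659e+5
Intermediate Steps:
p = 1037 (p = 2021 - 984 = 1037)
y = 1037/3 (y = -(-1)*1037/3 = -⅓*(-1037) = 1037/3 ≈ 345.67)
(292 + 116)*(I - 456) + y = (292 + 116)*(2236 - 456) + 1037/3 = 408*1780 + 1037/3 = 726240 + 1037/3 = 2179757/3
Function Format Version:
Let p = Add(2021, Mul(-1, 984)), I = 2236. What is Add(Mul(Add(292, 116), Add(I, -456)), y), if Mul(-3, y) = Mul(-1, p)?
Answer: Rational(2179757, 3) ≈ 7.2659e+5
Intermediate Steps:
p = 1037 (p = Add(2021, -984) = 1037)
y = Rational(1037, 3) (y = Mul(Rational(-1, 3), Mul(-1, 1037)) = Mul(Rational(-1, 3), -1037) = Rational(1037, 3) ≈ 345.67)
Add(Mul(Add(292, 116), Add(I, -456)), y) = Add(Mul(Add(292, 116), Add(2236, -456)), Rational(1037, 3)) = Add(Mul(408, 1780), Rational(1037, 3)) = Add(726240, Rational(1037, 3)) = Rational(2179757, 3)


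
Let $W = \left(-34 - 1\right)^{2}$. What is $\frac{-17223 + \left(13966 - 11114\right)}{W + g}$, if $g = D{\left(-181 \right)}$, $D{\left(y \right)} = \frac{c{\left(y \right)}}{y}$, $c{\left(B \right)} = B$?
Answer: $- \frac{14371}{1226} \approx -11.722$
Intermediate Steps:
$W = 1225$ ($W = \left(-35\right)^{2} = 1225$)
$D{\left(y \right)} = 1$ ($D{\left(y \right)} = \frac{y}{y} = 1$)
$g = 1$
$\frac{-17223 + \left(13966 - 11114\right)}{W + g} = \frac{-17223 + \left(13966 - 11114\right)}{1225 + 1} = \frac{-17223 + \left(13966 - 11114\right)}{1226} = \left(-17223 + 2852\right) \frac{1}{1226} = \left(-14371\right) \frac{1}{1226} = - \frac{14371}{1226}$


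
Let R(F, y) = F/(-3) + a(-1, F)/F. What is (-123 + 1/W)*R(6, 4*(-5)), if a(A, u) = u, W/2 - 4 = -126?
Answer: 30013/244 ≈ 123.00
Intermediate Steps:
W = -244 (W = 8 + 2*(-126) = 8 - 252 = -244)
R(F, y) = 1 - F/3 (R(F, y) = F/(-3) + F/F = F*(-⅓) + 1 = -F/3 + 1 = 1 - F/3)
(-123 + 1/W)*R(6, 4*(-5)) = (-123 + 1/(-244))*(1 - ⅓*6) = (-123 - 1/244)*(1 - 2) = -30013/244*(-1) = 30013/244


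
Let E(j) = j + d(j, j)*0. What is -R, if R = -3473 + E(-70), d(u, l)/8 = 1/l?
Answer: 3543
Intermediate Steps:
d(u, l) = 8/l
E(j) = j (E(j) = j + (8/j)*0 = j + 0 = j)
R = -3543 (R = -3473 - 70 = -3543)
-R = -1*(-3543) = 3543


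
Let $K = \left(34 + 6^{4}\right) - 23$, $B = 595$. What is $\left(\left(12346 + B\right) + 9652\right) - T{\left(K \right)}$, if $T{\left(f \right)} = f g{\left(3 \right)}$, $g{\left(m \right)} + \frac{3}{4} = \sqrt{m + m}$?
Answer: $\frac{94293}{4} - 1307 \sqrt{6} \approx 20372.0$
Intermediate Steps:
$g{\left(m \right)} = - \frac{3}{4} + \sqrt{2} \sqrt{m}$ ($g{\left(m \right)} = - \frac{3}{4} + \sqrt{m + m} = - \frac{3}{4} + \sqrt{2 m} = - \frac{3}{4} + \sqrt{2} \sqrt{m}$)
$K = 1307$ ($K = \left(34 + 1296\right) - 23 = 1330 - 23 = 1307$)
$T{\left(f \right)} = f \left(- \frac{3}{4} + \sqrt{6}\right)$ ($T{\left(f \right)} = f \left(- \frac{3}{4} + \sqrt{2} \sqrt{3}\right) = f \left(- \frac{3}{4} + \sqrt{6}\right)$)
$\left(\left(12346 + B\right) + 9652\right) - T{\left(K \right)} = \left(\left(12346 + 595\right) + 9652\right) - \frac{1}{4} \cdot 1307 \left(-3 + 4 \sqrt{6}\right) = \left(12941 + 9652\right) - \left(- \frac{3921}{4} + 1307 \sqrt{6}\right) = 22593 + \left(\frac{3921}{4} - 1307 \sqrt{6}\right) = \frac{94293}{4} - 1307 \sqrt{6}$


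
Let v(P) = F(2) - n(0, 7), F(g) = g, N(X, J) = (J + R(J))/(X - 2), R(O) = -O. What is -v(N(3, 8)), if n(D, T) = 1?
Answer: -1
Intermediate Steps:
N(X, J) = 0 (N(X, J) = (J - J)/(X - 2) = 0/(-2 + X) = 0)
v(P) = 1 (v(P) = 2 - 1*1 = 2 - 1 = 1)
-v(N(3, 8)) = -1*1 = -1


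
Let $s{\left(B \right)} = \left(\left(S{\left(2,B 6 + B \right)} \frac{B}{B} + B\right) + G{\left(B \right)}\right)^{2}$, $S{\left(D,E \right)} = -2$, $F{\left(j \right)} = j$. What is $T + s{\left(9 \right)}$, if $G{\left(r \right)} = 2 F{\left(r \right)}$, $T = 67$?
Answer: $692$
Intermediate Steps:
$G{\left(r \right)} = 2 r$
$s{\left(B \right)} = \left(-2 + 3 B\right)^{2}$ ($s{\left(B \right)} = \left(\left(- 2 \frac{B}{B} + B\right) + 2 B\right)^{2} = \left(\left(\left(-2\right) 1 + B\right) + 2 B\right)^{2} = \left(\left(-2 + B\right) + 2 B\right)^{2} = \left(-2 + 3 B\right)^{2}$)
$T + s{\left(9 \right)} = 67 + \left(-2 + 3 \cdot 9\right)^{2} = 67 + \left(-2 + 27\right)^{2} = 67 + 25^{2} = 67 + 625 = 692$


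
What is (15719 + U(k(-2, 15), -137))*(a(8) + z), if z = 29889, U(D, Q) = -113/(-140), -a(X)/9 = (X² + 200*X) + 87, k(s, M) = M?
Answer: 3109692249/14 ≈ 2.2212e+8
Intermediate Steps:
a(X) = -783 - 1800*X - 9*X² (a(X) = -9*((X² + 200*X) + 87) = -9*(87 + X² + 200*X) = -783 - 1800*X - 9*X²)
U(D, Q) = 113/140 (U(D, Q) = -113*(-1/140) = 113/140)
(15719 + U(k(-2, 15), -137))*(a(8) + z) = (15719 + 113/140)*((-783 - 1800*8 - 9*8²) + 29889) = 2200773*((-783 - 14400 - 9*64) + 29889)/140 = 2200773*((-783 - 14400 - 576) + 29889)/140 = 2200773*(-15759 + 29889)/140 = (2200773/140)*14130 = 3109692249/14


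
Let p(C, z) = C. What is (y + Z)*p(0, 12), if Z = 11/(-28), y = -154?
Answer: 0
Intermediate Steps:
Z = -11/28 (Z = 11*(-1/28) = -11/28 ≈ -0.39286)
(y + Z)*p(0, 12) = (-154 - 11/28)*0 = -4323/28*0 = 0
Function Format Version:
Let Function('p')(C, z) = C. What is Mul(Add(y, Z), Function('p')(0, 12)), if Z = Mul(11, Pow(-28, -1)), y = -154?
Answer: 0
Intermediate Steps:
Z = Rational(-11, 28) (Z = Mul(11, Rational(-1, 28)) = Rational(-11, 28) ≈ -0.39286)
Mul(Add(y, Z), Function('p')(0, 12)) = Mul(Add(-154, Rational(-11, 28)), 0) = Mul(Rational(-4323, 28), 0) = 0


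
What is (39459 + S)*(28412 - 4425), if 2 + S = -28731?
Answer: 257284562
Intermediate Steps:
S = -28733 (S = -2 - 28731 = -28733)
(39459 + S)*(28412 - 4425) = (39459 - 28733)*(28412 - 4425) = 10726*23987 = 257284562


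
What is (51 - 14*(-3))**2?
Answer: 8649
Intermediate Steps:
(51 - 14*(-3))**2 = (51 + 42)**2 = 93**2 = 8649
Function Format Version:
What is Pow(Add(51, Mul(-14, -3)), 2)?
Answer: 8649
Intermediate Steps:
Pow(Add(51, Mul(-14, -3)), 2) = Pow(Add(51, 42), 2) = Pow(93, 2) = 8649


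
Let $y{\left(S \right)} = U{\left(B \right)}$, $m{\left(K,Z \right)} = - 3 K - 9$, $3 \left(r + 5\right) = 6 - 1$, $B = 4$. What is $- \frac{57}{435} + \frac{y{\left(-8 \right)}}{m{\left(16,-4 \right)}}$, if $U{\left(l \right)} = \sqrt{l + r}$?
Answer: $- \frac{19}{145} - \frac{\sqrt{6}}{171} \approx -0.14536$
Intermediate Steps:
$r = - \frac{10}{3}$ ($r = -5 + \frac{6 - 1}{3} = -5 + \frac{1}{3} \cdot 5 = -5 + \frac{5}{3} = - \frac{10}{3} \approx -3.3333$)
$m{\left(K,Z \right)} = -9 - 3 K$
$U{\left(l \right)} = \sqrt{- \frac{10}{3} + l}$ ($U{\left(l \right)} = \sqrt{l - \frac{10}{3}} = \sqrt{- \frac{10}{3} + l}$)
$y{\left(S \right)} = \frac{\sqrt{6}}{3}$ ($y{\left(S \right)} = \frac{\sqrt{-30 + 9 \cdot 4}}{3} = \frac{\sqrt{-30 + 36}}{3} = \frac{\sqrt{6}}{3}$)
$- \frac{57}{435} + \frac{y{\left(-8 \right)}}{m{\left(16,-4 \right)}} = - \frac{57}{435} + \frac{\frac{1}{3} \sqrt{6}}{-9 - 48} = \left(-57\right) \frac{1}{435} + \frac{\frac{1}{3} \sqrt{6}}{-9 - 48} = - \frac{19}{145} + \frac{\frac{1}{3} \sqrt{6}}{-57} = - \frac{19}{145} + \frac{\sqrt{6}}{3} \left(- \frac{1}{57}\right) = - \frac{19}{145} - \frac{\sqrt{6}}{171}$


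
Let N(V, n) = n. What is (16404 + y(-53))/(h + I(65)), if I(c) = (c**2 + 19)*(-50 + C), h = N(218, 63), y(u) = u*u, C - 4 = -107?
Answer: -19213/649269 ≈ -0.029592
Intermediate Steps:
C = -103 (C = 4 - 107 = -103)
y(u) = u**2
h = 63
I(c) = -2907 - 153*c**2 (I(c) = (c**2 + 19)*(-50 - 103) = (19 + c**2)*(-153) = -2907 - 153*c**2)
(16404 + y(-53))/(h + I(65)) = (16404 + (-53)**2)/(63 + (-2907 - 153*65**2)) = (16404 + 2809)/(63 + (-2907 - 153*4225)) = 19213/(63 + (-2907 - 646425)) = 19213/(63 - 649332) = 19213/(-649269) = 19213*(-1/649269) = -19213/649269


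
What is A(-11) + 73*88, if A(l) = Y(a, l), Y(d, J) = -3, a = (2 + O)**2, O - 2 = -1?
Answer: 6421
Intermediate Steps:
O = 1 (O = 2 - 1 = 1)
a = 9 (a = (2 + 1)**2 = 3**2 = 9)
A(l) = -3
A(-11) + 73*88 = -3 + 73*88 = -3 + 6424 = 6421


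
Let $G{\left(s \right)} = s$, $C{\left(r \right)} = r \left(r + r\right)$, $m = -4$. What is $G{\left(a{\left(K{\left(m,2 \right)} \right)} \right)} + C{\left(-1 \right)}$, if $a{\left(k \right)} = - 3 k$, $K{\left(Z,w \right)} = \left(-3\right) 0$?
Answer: $2$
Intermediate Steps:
$K{\left(Z,w \right)} = 0$
$C{\left(r \right)} = 2 r^{2}$ ($C{\left(r \right)} = r 2 r = 2 r^{2}$)
$G{\left(a{\left(K{\left(m,2 \right)} \right)} \right)} + C{\left(-1 \right)} = \left(-3\right) 0 + 2 \left(-1\right)^{2} = 0 + 2 \cdot 1 = 0 + 2 = 2$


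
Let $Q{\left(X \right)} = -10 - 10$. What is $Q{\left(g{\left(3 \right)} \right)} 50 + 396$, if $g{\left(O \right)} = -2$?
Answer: $-604$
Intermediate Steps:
$Q{\left(X \right)} = -20$ ($Q{\left(X \right)} = -10 - 10 = -20$)
$Q{\left(g{\left(3 \right)} \right)} 50 + 396 = \left(-20\right) 50 + 396 = -1000 + 396 = -604$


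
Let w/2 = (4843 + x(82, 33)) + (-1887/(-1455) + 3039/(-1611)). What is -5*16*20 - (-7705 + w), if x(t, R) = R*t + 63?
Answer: -2374690891/260445 ≈ -9117.8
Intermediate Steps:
x(t, R) = 63 + R*t
w = 3964707616/260445 (w = 2*((4843 + (63 + 33*82)) + (-1887/(-1455) + 3039/(-1611))) = 2*((4843 + (63 + 2706)) + (-1887*(-1/1455) + 3039*(-1/1611))) = 2*((4843 + 2769) + (629/485 - 1013/537)) = 2*(7612 - 153532/260445) = 2*(1982353808/260445) = 3964707616/260445 ≈ 15223.)
-5*16*20 - (-7705 + w) = -5*16*20 - (-7705 + 3964707616/260445) = -80*20 - 1*1957978891/260445 = -1600 - 1957978891/260445 = -2374690891/260445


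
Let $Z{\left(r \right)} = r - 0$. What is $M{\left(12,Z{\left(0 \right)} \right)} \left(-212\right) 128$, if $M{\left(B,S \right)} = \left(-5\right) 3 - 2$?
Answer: $461312$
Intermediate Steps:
$Z{\left(r \right)} = r$ ($Z{\left(r \right)} = r + 0 = r$)
$M{\left(B,S \right)} = -17$ ($M{\left(B,S \right)} = -15 - 2 = -17$)
$M{\left(12,Z{\left(0 \right)} \right)} \left(-212\right) 128 = \left(-17\right) \left(-212\right) 128 = 3604 \cdot 128 = 461312$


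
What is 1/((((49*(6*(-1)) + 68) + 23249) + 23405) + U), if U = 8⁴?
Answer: 1/50524 ≈ 1.9793e-5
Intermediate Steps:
U = 4096
1/((((49*(6*(-1)) + 68) + 23249) + 23405) + U) = 1/((((49*(6*(-1)) + 68) + 23249) + 23405) + 4096) = 1/((((49*(-6) + 68) + 23249) + 23405) + 4096) = 1/((((-294 + 68) + 23249) + 23405) + 4096) = 1/(((-226 + 23249) + 23405) + 4096) = 1/((23023 + 23405) + 4096) = 1/(46428 + 4096) = 1/50524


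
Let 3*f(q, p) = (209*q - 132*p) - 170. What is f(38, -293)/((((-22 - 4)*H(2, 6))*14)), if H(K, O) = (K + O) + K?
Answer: -5806/1365 ≈ -4.2535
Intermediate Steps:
H(K, O) = O + 2*K
f(q, p) = -170/3 - 44*p + 209*q/3 (f(q, p) = ((209*q - 132*p) - 170)/3 = ((-132*p + 209*q) - 170)/3 = (-170 - 132*p + 209*q)/3 = -170/3 - 44*p + 209*q/3)
f(38, -293)/((((-22 - 4)*H(2, 6))*14)) = (-170/3 - 44*(-293) + (209/3)*38)/((((-22 - 4)*(6 + 2*2))*14)) = (-170/3 + 12892 + 7942/3)/((-26*(6 + 4)*14)) = 46448/(3*((-26*10*14))) = 46448/(3*((-260*14))) = (46448/3)/(-3640) = (46448/3)*(-1/3640) = -5806/1365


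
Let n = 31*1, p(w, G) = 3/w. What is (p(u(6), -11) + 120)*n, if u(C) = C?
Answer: 7471/2 ≈ 3735.5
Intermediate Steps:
n = 31
(p(u(6), -11) + 120)*n = (3/6 + 120)*31 = (3*(⅙) + 120)*31 = (½ + 120)*31 = (241/2)*31 = 7471/2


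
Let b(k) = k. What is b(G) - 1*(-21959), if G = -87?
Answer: 21872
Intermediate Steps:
b(G) - 1*(-21959) = -87 - 1*(-21959) = -87 + 21959 = 21872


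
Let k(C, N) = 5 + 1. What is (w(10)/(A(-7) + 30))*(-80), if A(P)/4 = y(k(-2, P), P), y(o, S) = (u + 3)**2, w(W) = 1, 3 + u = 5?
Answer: -8/13 ≈ -0.61539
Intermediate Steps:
k(C, N) = 6
u = 2 (u = -3 + 5 = 2)
y(o, S) = 25 (y(o, S) = (2 + 3)**2 = 5**2 = 25)
A(P) = 100 (A(P) = 4*25 = 100)
(w(10)/(A(-7) + 30))*(-80) = (1/(100 + 30))*(-80) = (1/130)*(-80) = -8/13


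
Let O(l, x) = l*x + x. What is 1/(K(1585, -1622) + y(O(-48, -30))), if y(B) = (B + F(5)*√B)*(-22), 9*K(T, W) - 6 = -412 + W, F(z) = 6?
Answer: -35151/1070665892 + 297*√1410/2141331784 ≈ -2.7623e-5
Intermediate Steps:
O(l, x) = x + l*x
K(T, W) = -406/9 + W/9 (K(T, W) = ⅔ + (-412 + W)/9 = ⅔ + (-412/9 + W/9) = -406/9 + W/9)
y(B) = -132*√B - 22*B (y(B) = (B + 6*√B)*(-22) = -132*√B - 22*B)
1/(K(1585, -1622) + y(O(-48, -30))) = 1/((-406/9 + (⅑)*(-1622)) + (-132*√1410 - (-660)*(1 - 48))) = 1/((-406/9 - 1622/9) + (-132*√1410 - (-660)*(-47))) = 1/(-676/3 + (-132*√1410 - 22*1410)) = 1/(-676/3 + (-132*√1410 - 31020)) = 1/(-676/3 + (-31020 - 132*√1410)) = 1/(-93736/3 - 132*√1410)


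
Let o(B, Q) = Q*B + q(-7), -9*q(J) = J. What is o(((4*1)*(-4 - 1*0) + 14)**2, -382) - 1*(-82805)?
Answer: 731500/9 ≈ 81278.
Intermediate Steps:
q(J) = -J/9
o(B, Q) = 7/9 + B*Q (o(B, Q) = Q*B - 1/9*(-7) = B*Q + 7/9 = 7/9 + B*Q)
o(((4*1)*(-4 - 1*0) + 14)**2, -382) - 1*(-82805) = (7/9 + ((4*1)*(-4 - 1*0) + 14)**2*(-382)) - 1*(-82805) = (7/9 + (4*(-4 + 0) + 14)**2*(-382)) + 82805 = (7/9 + (4*(-4) + 14)**2*(-382)) + 82805 = (7/9 + (-16 + 14)**2*(-382)) + 82805 = (7/9 + (-2)**2*(-382)) + 82805 = (7/9 + 4*(-382)) + 82805 = (7/9 - 1528) + 82805 = -13745/9 + 82805 = 731500/9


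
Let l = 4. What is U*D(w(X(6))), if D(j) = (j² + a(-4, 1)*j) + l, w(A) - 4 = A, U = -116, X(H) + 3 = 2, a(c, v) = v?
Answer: -1856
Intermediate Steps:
X(H) = -1 (X(H) = -3 + 2 = -1)
w(A) = 4 + A
D(j) = 4 + j + j² (D(j) = (j² + 1*j) + 4 = (j² + j) + 4 = (j + j²) + 4 = 4 + j + j²)
U*D(w(X(6))) = -116*(4 + (4 - 1) + (4 - 1)²) = -116*(4 + 3 + 3²) = -116*(4 + 3 + 9) = -116*16 = -1856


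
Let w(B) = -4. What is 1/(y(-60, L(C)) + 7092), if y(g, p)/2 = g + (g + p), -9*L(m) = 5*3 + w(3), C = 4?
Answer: 9/61646 ≈ 0.00014599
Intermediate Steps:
L(m) = -11/9 (L(m) = -(5*3 - 4)/9 = -(15 - 4)/9 = -⅑*11 = -11/9)
y(g, p) = 2*p + 4*g (y(g, p) = 2*(g + (g + p)) = 2*(p + 2*g) = 2*p + 4*g)
1/(y(-60, L(C)) + 7092) = 1/((2*(-11/9) + 4*(-60)) + 7092) = 1/((-22/9 - 240) + 7092) = 1/(-2182/9 + 7092) = 1/(61646/9) = 9/61646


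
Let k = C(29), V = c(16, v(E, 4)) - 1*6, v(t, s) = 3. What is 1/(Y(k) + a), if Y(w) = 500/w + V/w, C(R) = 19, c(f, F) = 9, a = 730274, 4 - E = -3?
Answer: 19/13875709 ≈ 1.3693e-6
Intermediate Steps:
E = 7 (E = 4 - 1*(-3) = 4 + 3 = 7)
V = 3 (V = 9 - 1*6 = 9 - 6 = 3)
k = 19
Y(w) = 503/w (Y(w) = 500/w + 3/w = 503/w)
1/(Y(k) + a) = 1/(503/19 + 730274) = 1/(13875709/19) = 19/13875709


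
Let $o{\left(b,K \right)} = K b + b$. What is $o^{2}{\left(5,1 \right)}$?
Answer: $100$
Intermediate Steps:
$o{\left(b,K \right)} = b + K b$
$o^{2}{\left(5,1 \right)} = \left(5 \left(1 + 1\right)\right)^{2} = \left(5 \cdot 2\right)^{2} = 10^{2} = 100$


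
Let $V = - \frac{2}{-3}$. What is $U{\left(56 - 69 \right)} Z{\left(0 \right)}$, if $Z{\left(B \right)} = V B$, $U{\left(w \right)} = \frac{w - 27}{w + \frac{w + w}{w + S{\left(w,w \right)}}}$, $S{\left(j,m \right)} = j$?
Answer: $0$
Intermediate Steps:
$V = \frac{2}{3}$ ($V = \left(-2\right) \left(- \frac{1}{3}\right) = \frac{2}{3} \approx 0.66667$)
$U{\left(w \right)} = \frac{-27 + w}{1 + w}$ ($U{\left(w \right)} = \frac{w - 27}{w + \frac{w + w}{w + w}} = \frac{-27 + w}{w + \frac{2 w}{2 w}} = \frac{-27 + w}{w + 2 w \frac{1}{2 w}} = \frac{-27 + w}{w + 1} = \frac{-27 + w}{1 + w}$)
$Z{\left(B \right)} = \frac{2 B}{3}$
$U{\left(56 - 69 \right)} Z{\left(0 \right)} = \frac{-27 + \left(56 - 69\right)}{1 + \left(56 - 69\right)} \frac{2}{3} \cdot 0 = \frac{-27 - 13}{1 - 13} \cdot 0 = \frac{1}{-12} \left(-40\right) 0 = \left(- \frac{1}{12}\right) \left(-40\right) 0 = \frac{10}{3} \cdot 0 = 0$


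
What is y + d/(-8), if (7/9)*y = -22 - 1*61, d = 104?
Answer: -838/7 ≈ -119.71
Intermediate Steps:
y = -747/7 (y = 9*(-22 - 1*61)/7 = 9*(-22 - 61)/7 = (9/7)*(-83) = -747/7 ≈ -106.71)
y + d/(-8) = -747/7 + 104/(-8) = -747/7 - 1/8*104 = -747/7 - 13 = -838/7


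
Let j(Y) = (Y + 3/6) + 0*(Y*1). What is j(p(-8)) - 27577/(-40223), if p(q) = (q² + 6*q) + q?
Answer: 738945/80446 ≈ 9.1856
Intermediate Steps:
p(q) = q² + 7*q
j(Y) = ½ + Y (j(Y) = (Y + 3*(⅙)) + 0*Y = (Y + ½) + 0 = (½ + Y) + 0 = ½ + Y)
j(p(-8)) - 27577/(-40223) = (½ - 8*(7 - 8)) - 27577/(-40223) = (½ - 8*(-1)) - 27577*(-1/40223) = (½ + 8) + 27577/40223 = 17/2 + 27577/40223 = 738945/80446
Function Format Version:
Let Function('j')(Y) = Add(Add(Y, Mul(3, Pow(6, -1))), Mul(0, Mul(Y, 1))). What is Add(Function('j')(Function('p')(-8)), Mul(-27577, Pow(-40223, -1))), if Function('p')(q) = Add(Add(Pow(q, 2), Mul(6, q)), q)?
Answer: Rational(738945, 80446) ≈ 9.1856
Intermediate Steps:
Function('p')(q) = Add(Pow(q, 2), Mul(7, q))
Function('j')(Y) = Add(Rational(1, 2), Y) (Function('j')(Y) = Add(Add(Y, Mul(3, Rational(1, 6))), Mul(0, Y)) = Add(Add(Y, Rational(1, 2)), 0) = Add(Add(Rational(1, 2), Y), 0) = Add(Rational(1, 2), Y))
Add(Function('j')(Function('p')(-8)), Mul(-27577, Pow(-40223, -1))) = Add(Add(Rational(1, 2), Mul(-8, Add(7, -8))), Mul(-27577, Pow(-40223, -1))) = Add(Add(Rational(1, 2), Mul(-8, -1)), Mul(-27577, Rational(-1, 40223))) = Add(Add(Rational(1, 2), 8), Rational(27577, 40223)) = Add(Rational(17, 2), Rational(27577, 40223)) = Rational(738945, 80446)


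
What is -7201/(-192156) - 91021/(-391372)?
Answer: 2538562631/9400559754 ≈ 0.27004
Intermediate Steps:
-7201/(-192156) - 91021/(-391372) = -7201*(-1/192156) - 91021*(-1/391372) = 7201/192156 + 91021/391372 = 2538562631/9400559754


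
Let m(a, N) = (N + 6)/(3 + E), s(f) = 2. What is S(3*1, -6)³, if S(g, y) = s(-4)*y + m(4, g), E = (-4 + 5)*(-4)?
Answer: -9261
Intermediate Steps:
E = -4 (E = 1*(-4) = -4)
m(a, N) = -6 - N (m(a, N) = (N + 6)/(3 - 4) = (6 + N)/(-1) = (6 + N)*(-1) = -6 - N)
S(g, y) = -6 - g + 2*y (S(g, y) = 2*y + (-6 - g) = -6 - g + 2*y)
S(3*1, -6)³ = (-6 - 3 + 2*(-6))³ = (-6 - 1*3 - 12)³ = (-6 - 3 - 12)³ = (-21)³ = -9261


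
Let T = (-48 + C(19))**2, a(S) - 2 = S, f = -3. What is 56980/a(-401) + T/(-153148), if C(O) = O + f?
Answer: -311670772/2182359 ≈ -142.81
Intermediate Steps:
C(O) = -3 + O (C(O) = O - 3 = -3 + O)
a(S) = 2 + S
T = 1024 (T = (-48 + (-3 + 19))**2 = (-48 + 16)**2 = (-32)**2 = 1024)
56980/a(-401) + T/(-153148) = 56980/(2 - 401) + 1024/(-153148) = 56980/(-399) + 1024*(-1/153148) = 56980*(-1/399) - 256/38287 = -8140/57 - 256/38287 = -311670772/2182359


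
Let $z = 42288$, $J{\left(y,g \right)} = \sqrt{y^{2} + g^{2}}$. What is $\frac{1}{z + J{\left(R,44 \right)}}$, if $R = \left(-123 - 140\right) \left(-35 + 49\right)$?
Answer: $\frac{10572}{443678971} - \frac{\sqrt{3389765}}{887357942} \approx 2.1753 \cdot 10^{-5}$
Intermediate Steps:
$R = -3682$ ($R = \left(-263\right) 14 = -3682$)
$J{\left(y,g \right)} = \sqrt{g^{2} + y^{2}}$
$\frac{1}{z + J{\left(R,44 \right)}} = \frac{1}{42288 + \sqrt{44^{2} + \left(-3682\right)^{2}}} = \frac{1}{42288 + \sqrt{1936 + 13557124}} = \frac{1}{42288 + \sqrt{13559060}} = \frac{1}{42288 + 2 \sqrt{3389765}}$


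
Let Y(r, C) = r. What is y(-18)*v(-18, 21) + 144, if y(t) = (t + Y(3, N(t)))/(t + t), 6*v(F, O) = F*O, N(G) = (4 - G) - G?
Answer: 471/4 ≈ 117.75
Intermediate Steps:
N(G) = 4 - 2*G
v(F, O) = F*O/6 (v(F, O) = (F*O)/6 = F*O/6)
y(t) = (3 + t)/(2*t) (y(t) = (t + 3)/(t + t) = (3 + t)/((2*t)) = (3 + t)*(1/(2*t)) = (3 + t)/(2*t))
y(-18)*v(-18, 21) + 144 = ((½)*(3 - 18)/(-18))*((⅙)*(-18)*21) + 144 = ((½)*(-1/18)*(-15))*(-63) + 144 = (5/12)*(-63) + 144 = -105/4 + 144 = 471/4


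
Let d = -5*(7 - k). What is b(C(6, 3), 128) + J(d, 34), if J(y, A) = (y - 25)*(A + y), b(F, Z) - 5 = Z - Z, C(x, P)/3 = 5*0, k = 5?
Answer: -835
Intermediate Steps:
C(x, P) = 0 (C(x, P) = 3*(5*0) = 3*0 = 0)
b(F, Z) = 5 (b(F, Z) = 5 + (Z - Z) = 5 + 0 = 5)
d = -10 (d = -5*(7 - 1*5) = -5*(7 - 5) = -5*2 = -10)
J(y, A) = (-25 + y)*(A + y)
b(C(6, 3), 128) + J(d, 34) = 5 + ((-10)² - 25*34 - 25*(-10) + 34*(-10)) = 5 + (100 - 850 + 250 - 340) = 5 - 840 = -835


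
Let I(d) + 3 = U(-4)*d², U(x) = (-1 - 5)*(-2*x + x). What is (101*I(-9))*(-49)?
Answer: 9635703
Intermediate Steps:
U(x) = 6*x (U(x) = -(-6)*x = 6*x)
I(d) = -3 - 24*d² (I(d) = -3 + (6*(-4))*d² = -3 - 24*d²)
(101*I(-9))*(-49) = (101*(-3 - 24*(-9)²))*(-49) = (101*(-3 - 24*81))*(-49) = (101*(-3 - 1944))*(-49) = (101*(-1947))*(-49) = -196647*(-49) = 9635703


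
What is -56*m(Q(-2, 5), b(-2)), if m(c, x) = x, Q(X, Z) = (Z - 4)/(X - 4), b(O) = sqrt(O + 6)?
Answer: -112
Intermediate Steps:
b(O) = sqrt(6 + O)
Q(X, Z) = (-4 + Z)/(-4 + X)
-56*m(Q(-2, 5), b(-2)) = -56*sqrt(6 - 2) = -56*sqrt(4) = -56*2 = -112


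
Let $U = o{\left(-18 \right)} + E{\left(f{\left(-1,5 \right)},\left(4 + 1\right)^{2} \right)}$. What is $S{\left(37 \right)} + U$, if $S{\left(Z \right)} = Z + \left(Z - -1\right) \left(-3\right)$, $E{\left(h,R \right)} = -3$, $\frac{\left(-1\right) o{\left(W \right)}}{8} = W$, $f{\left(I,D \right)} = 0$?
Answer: $64$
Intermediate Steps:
$o{\left(W \right)} = - 8 W$
$U = 141$ ($U = \left(-8\right) \left(-18\right) - 3 = 144 - 3 = 141$)
$S{\left(Z \right)} = -3 - 2 Z$ ($S{\left(Z \right)} = Z + \left(Z + 1\right) \left(-3\right) = Z + \left(1 + Z\right) \left(-3\right) = Z - \left(3 + 3 Z\right) = -3 - 2 Z$)
$S{\left(37 \right)} + U = \left(-3 - 74\right) + 141 = -77 + 141 = 64$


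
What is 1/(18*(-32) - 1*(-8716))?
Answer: 1/8140 ≈ 0.00012285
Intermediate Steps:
1/(18*(-32) - 1*(-8716)) = 1/(-576 + 8716) = 1/8140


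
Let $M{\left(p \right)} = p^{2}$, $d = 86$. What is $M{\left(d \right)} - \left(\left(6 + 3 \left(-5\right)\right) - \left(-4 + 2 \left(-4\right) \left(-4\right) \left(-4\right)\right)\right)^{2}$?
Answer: $-7733$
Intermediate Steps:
$M{\left(d \right)} - \left(\left(6 + 3 \left(-5\right)\right) - \left(-4 + 2 \left(-4\right) \left(-4\right) \left(-4\right)\right)\right)^{2} = 86^{2} - \left(\left(6 + 3 \left(-5\right)\right) - \left(-4 + 2 \left(-4\right) \left(-4\right) \left(-4\right)\right)\right)^{2} = 7396 - \left(\left(6 - 15\right) - \left(-4 + 2 \cdot 16 \left(-4\right)\right)\right)^{2} = 7396 - \left(-9 + \left(4 - -128\right)\right)^{2} = 7396 - \left(-9 + \left(4 + 128\right)\right)^{2} = 7396 - \left(-9 + 132\right)^{2} = 7396 - 123^{2} = 7396 - 15129 = -7733$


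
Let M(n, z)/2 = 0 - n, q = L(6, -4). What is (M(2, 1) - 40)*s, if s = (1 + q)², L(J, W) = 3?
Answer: -704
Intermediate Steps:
q = 3
M(n, z) = -2*n (M(n, z) = 2*(0 - n) = 2*(-n) = -2*n)
s = 16 (s = (1 + 3)² = 4² = 16)
(M(2, 1) - 40)*s = (-2*2 - 40)*16 = (-4 - 40)*16 = -44*16 = -704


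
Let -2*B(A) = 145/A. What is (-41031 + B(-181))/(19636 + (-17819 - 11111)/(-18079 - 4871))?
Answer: -34087811715/16314439706 ≈ -2.0894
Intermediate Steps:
B(A) = -145/(2*A)
(-41031 + B(-181))/(19636 + (-17819 - 11111)/(-18079 - 4871)) = (-41031 - 145/2/(-181))/(19636 + (-17819 - 11111)/(-18079 - 4871)) = (-41031 - 145/2*(-1/181))/(19636 - 28930/(-22950)) = (-41031 + 145/362)/(19636 - 28930*(-1/22950)) = -14853077/(362*(19636 + 2893/2295)) = -14853077/(362*45067513/2295) = -14853077/362*2295/45067513 = -34087811715/16314439706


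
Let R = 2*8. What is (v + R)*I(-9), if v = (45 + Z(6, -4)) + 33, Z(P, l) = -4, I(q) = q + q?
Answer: -1620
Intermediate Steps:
I(q) = 2*q
R = 16
v = 74 (v = (45 - 4) + 33 = 41 + 33 = 74)
(v + R)*I(-9) = (74 + 16)*(2*(-9)) = 90*(-18) = -1620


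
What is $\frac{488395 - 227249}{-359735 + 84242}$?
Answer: $- \frac{261146}{275493} \approx -0.94792$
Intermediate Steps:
$\frac{488395 - 227249}{-359735 + 84242} = \frac{261146}{-275493} = 261146 \left(- \frac{1}{275493}\right) = - \frac{261146}{275493}$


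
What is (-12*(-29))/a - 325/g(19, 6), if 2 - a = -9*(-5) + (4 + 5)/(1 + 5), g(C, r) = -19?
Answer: 15701/1691 ≈ 9.2850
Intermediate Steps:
a = -89/2 (a = 2 - (-9*(-5) + (4 + 5)/(1 + 5)) = 2 - (45 + 9/6) = 2 - (45 + 9*(1/6)) = 2 - (45 + 3/2) = 2 - 1*93/2 = 2 - 93/2 = -89/2 ≈ -44.500)
(-12*(-29))/a - 325/g(19, 6) = (-12*(-29))/(-89/2) - 325/(-19) = 348*(-2/89) - 325*(-1/19) = -696/89 + 325/19 = 15701/1691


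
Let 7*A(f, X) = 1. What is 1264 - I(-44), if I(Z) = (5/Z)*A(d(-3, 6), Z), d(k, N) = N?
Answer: 389317/308 ≈ 1264.0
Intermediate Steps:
A(f, X) = 1/7 (A(f, X) = (1/7)*1 = 1/7)
I(Z) = 5/(7*Z) (I(Z) = (5/Z)*(1/7) = 5/(7*Z))
1264 - I(-44) = 1264 - 5/(7*(-44)) = 1264 - 5*(-1)/(7*44) = 1264 - 1*(-5/308) = 1264 + 5/308 = 389317/308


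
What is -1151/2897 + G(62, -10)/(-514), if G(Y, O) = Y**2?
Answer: -5863841/744529 ≈ -7.8759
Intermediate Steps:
-1151/2897 + G(62, -10)/(-514) = -1151/2897 + 62**2/(-514) = -1151*1/2897 + 3844*(-1/514) = -1151/2897 - 1922/257 = -5863841/744529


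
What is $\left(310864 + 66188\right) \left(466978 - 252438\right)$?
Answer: $80892736080$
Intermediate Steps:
$\left(310864 + 66188\right) \left(466978 - 252438\right) = 377052 \left(466978 - 252438\right) = 377052 \cdot 214540 = 80892736080$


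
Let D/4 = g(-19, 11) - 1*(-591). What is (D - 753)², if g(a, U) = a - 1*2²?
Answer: 2307361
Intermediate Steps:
g(a, U) = -4 + a (g(a, U) = a - 1*4 = a - 4 = -4 + a)
D = 2272 (D = 4*((-4 - 19) - 1*(-591)) = 4*(-23 + 591) = 4*568 = 2272)
(D - 753)² = (2272 - 753)² = 1519² = 2307361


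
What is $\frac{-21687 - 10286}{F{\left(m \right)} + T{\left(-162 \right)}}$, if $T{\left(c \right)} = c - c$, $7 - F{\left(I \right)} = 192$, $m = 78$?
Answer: $\frac{31973}{185} \approx 172.83$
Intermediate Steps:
$F{\left(I \right)} = -185$ ($F{\left(I \right)} = 7 - 192 = -185$)
$T{\left(c \right)} = 0$
$\frac{-21687 - 10286}{F{\left(m \right)} + T{\left(-162 \right)}} = \frac{-21687 - 10286}{-185 + 0} = - \frac{31973}{-185} = \left(-31973\right) \left(- \frac{1}{185}\right) = \frac{31973}{185}$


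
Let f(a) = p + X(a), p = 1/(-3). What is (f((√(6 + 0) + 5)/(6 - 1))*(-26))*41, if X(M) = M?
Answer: -2132/3 - 1066*√6/5 ≈ -1232.9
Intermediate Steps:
p = -⅓ (p = 1*(-⅓) = -⅓ ≈ -0.33333)
f(a) = -⅓ + a
(f((√(6 + 0) + 5)/(6 - 1))*(-26))*41 = ((-⅓ + (√(6 + 0) + 5)/(6 - 1))*(-26))*41 = ((-⅓ + (√6 + 5)/5)*(-26))*41 = ((-⅓ + (5 + √6)*(⅕))*(-26))*41 = ((-⅓ + (1 + √6/5))*(-26))*41 = ((⅔ + √6/5)*(-26))*41 = (-52/3 - 26*√6/5)*41 = -2132/3 - 1066*√6/5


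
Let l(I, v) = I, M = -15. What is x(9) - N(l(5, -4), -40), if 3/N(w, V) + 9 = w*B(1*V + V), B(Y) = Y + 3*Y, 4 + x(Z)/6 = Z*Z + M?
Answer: 598551/1609 ≈ 372.00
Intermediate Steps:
x(Z) = -114 + 6*Z² (x(Z) = -24 + 6*(Z*Z - 15) = -24 + 6*(Z² - 15) = -24 + 6*(-15 + Z²) = -24 + (-90 + 6*Z²) = -114 + 6*Z²)
B(Y) = 4*Y
N(w, V) = 3/(-9 + 8*V*w) (N(w, V) = 3/(-9 + w*(4*(1*V + V))) = 3/(-9 + w*(4*(V + V))) = 3/(-9 + w*(4*(2*V))) = 3/(-9 + w*(8*V)) = 3/(-9 + 8*V*w))
x(9) - N(l(5, -4), -40) = (-114 + 6*9²) - 3/(-9 + 8*(-40)*5) = (-114 + 6*81) - 3/(-9 - 1600) = (-114 + 486) - 3/(-1609) = 372 - 3*(-1)/1609 = 372 - 1*(-3/1609) = 372 + 3/1609 = 598551/1609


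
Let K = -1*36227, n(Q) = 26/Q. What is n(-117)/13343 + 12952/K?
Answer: -1555439278/4350391749 ≈ -0.35754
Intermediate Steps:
K = -36227
n(-117)/13343 + 12952/K = (26/(-117))/13343 + 12952/(-36227) = (26*(-1/117))*(1/13343) + 12952*(-1/36227) = -2/9*1/13343 - 12952/36227 = -2/120087 - 12952/36227 = -1555439278/4350391749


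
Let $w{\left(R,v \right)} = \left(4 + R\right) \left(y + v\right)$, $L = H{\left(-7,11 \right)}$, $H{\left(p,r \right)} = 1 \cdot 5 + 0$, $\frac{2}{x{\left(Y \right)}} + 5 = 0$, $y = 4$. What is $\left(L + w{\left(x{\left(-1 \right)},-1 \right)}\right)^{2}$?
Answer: $\frac{6241}{25} \approx 249.64$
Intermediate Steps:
$x{\left(Y \right)} = - \frac{2}{5}$ ($x{\left(Y \right)} = \frac{2}{-5 + 0} = \frac{2}{-5} = 2 \left(- \frac{1}{5}\right) = - \frac{2}{5}$)
$H{\left(p,r \right)} = 5$ ($H{\left(p,r \right)} = 5 + 0 = 5$)
$L = 5$
$w{\left(R,v \right)} = \left(4 + R\right) \left(4 + v\right)$
$\left(L + w{\left(x{\left(-1 \right)},-1 \right)}\right)^{2} = \left(5 + \left(16 + 4 \left(- \frac{2}{5}\right) + 4 \left(-1\right) - - \frac{2}{5}\right)\right)^{2} = \left(5 + \left(16 - \frac{8}{5} - 4 + \frac{2}{5}\right)\right)^{2} = \left(5 + \frac{54}{5}\right)^{2} = \left(\frac{79}{5}\right)^{2} = \frac{6241}{25}$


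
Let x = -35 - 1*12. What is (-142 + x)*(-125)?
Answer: 23625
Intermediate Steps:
x = -47 (x = -35 - 12 = -47)
(-142 + x)*(-125) = (-142 - 47)*(-125) = -189*(-125) = 23625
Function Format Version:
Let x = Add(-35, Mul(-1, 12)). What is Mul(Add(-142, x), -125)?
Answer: 23625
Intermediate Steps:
x = -47 (x = Add(-35, -12) = -47)
Mul(Add(-142, x), -125) = Mul(Add(-142, -47), -125) = Mul(-189, -125) = 23625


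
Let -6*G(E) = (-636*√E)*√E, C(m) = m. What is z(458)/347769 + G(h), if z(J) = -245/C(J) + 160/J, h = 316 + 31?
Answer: 344621813287/9369306 ≈ 36782.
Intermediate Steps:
h = 347
z(J) = -85/J (z(J) = -245/J + 160/J = -85/J)
G(E) = 106*E (G(E) = -(-636*√E)*√E/6 = -(-106)*E = 106*E)
z(458)/347769 + G(h) = -85/458/347769 + 106*347 = -85*1/458*(1/347769) + 36782 = -85/458*1/347769 + 36782 = -5/9369306 + 36782 = 344621813287/9369306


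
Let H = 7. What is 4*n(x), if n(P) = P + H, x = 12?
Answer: 76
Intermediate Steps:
n(P) = 7 + P (n(P) = P + 7 = 7 + P)
4*n(x) = 4*(7 + 12) = 4*19 = 76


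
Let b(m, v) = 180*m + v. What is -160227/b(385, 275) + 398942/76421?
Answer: 15511682083/5316991075 ≈ 2.9174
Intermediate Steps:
b(m, v) = v + 180*m
-160227/b(385, 275) + 398942/76421 = -160227/(275 + 180*385) + 398942/76421 = -160227/(275 + 69300) + 398942*(1/76421) = -160227/69575 + 398942/76421 = 15511682083/5316991075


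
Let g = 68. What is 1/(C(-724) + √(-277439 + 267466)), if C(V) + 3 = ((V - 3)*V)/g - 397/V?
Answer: 1172199310404/9071942280143641 - 151486864*I*√9973/9071942280143641 ≈ 0.00012921 - 1.6676e-6*I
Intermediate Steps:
C(V) = -3 - 397/V + V*(-3 + V)/68 (C(V) = -3 + (((V - 3)*V)/68 - 397/V) = -3 + (((-3 + V)*V)*(1/68) - 397/V) = -3 + ((V*(-3 + V))*(1/68) - 397/V) = -3 + (V*(-3 + V)/68 - 397/V) = -3 + (-397/V + V*(-3 + V)/68) = -3 - 397/V + V*(-3 + V)/68)
1/(C(-724) + √(-277439 + 267466)) = 1/((1/68)*(-26996 - 724*(-204 + (-724)² - 3*(-724)))/(-724) + √(-277439 + 267466)) = 1/((1/68)*(-1/724)*(-26996 - 724*(-204 + 524176 + 2172)) + √(-9973)) = 1/((1/68)*(-1/724)*(-26996 - 724*526144) + I*√9973) = 1/((1/68)*(-1/724)*(-26996 - 380928256) + I*√9973) = 1/((1/68)*(-1/724)*(-380955252) + I*√9973) = 1/(95238813/12308 + I*√9973)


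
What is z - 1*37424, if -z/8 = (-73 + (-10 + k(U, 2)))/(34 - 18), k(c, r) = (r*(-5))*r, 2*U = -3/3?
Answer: -74745/2 ≈ -37373.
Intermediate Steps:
U = -½ (U = (-3/3)/2 = (-3*⅓)/2 = (½)*(-1) = -½ ≈ -0.50000)
k(c, r) = -5*r² (k(c, r) = (-5*r)*r = -5*r²)
z = 103/2 (z = -8*(-73 + (-10 - 5*2²))/(34 - 18) = -8*(-73 + (-10 - 5*4))/16 = -(-73 + (-10 - 20))/2 = -(-73 - 30)/2 = -(-103)/2 = -8*(-103/16) = 103/2 ≈ 51.500)
z - 1*37424 = 103/2 - 1*37424 = 103/2 - 37424 = -74745/2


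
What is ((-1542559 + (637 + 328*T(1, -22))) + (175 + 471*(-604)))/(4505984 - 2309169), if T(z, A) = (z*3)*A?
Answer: -59609/70865 ≈ -0.84116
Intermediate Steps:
T(z, A) = 3*A*z (T(z, A) = (3*z)*A = 3*A*z)
((-1542559 + (637 + 328*T(1, -22))) + (175 + 471*(-604)))/(4505984 - 2309169) = ((-1542559 + (637 + 328*(3*(-22)*1))) + (175 + 471*(-604)))/(4505984 - 2309169) = ((-1542559 + (637 + 328*(-66))) + (175 - 284484))/2196815 = ((-1542559 + (637 - 21648)) - 284309)*(1/2196815) = ((-1542559 - 21011) - 284309)*(1/2196815) = (-1563570 - 284309)*(1/2196815) = -1847879*1/2196815 = -59609/70865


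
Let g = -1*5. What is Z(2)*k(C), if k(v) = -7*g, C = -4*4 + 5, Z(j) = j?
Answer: 70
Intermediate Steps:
g = -5
C = -11 (C = -16 + 5 = -11)
k(v) = 35 (k(v) = -7*(-5) = 35)
Z(2)*k(C) = 2*35 = 70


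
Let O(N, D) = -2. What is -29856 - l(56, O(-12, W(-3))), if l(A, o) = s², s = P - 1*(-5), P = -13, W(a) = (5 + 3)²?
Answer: -29920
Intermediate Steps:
W(a) = 64 (W(a) = 8² = 64)
s = -8 (s = -13 - 1*(-5) = -13 + 5 = -8)
l(A, o) = 64 (l(A, o) = (-8)² = 64)
-29856 - l(56, O(-12, W(-3))) = -29856 - 1*64 = -29856 - 64 = -29920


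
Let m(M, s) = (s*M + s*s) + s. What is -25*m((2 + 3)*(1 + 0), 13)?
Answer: -6175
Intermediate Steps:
m(M, s) = s + s**2 + M*s (m(M, s) = (M*s + s**2) + s = (s**2 + M*s) + s = s + s**2 + M*s)
-25*m((2 + 3)*(1 + 0), 13) = -325*(1 + (2 + 3)*(1 + 0) + 13) = -325*(1 + 5*1 + 13) = -325*(1 + 5 + 13) = -325*19 = -25*247 = -6175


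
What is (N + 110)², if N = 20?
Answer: 16900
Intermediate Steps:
(N + 110)² = (20 + 110)² = 130² = 16900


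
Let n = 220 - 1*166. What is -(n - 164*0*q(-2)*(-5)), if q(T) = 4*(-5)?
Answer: -54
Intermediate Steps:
n = 54 (n = 220 - 166 = 54)
q(T) = -20
-(n - 164*0*q(-2)*(-5)) = -(54 - 164*0*(-20)*(-5)) = -(54 - 0*(-5)) = -(54 - 164*0) = -(54 + 0) = -1*54 = -54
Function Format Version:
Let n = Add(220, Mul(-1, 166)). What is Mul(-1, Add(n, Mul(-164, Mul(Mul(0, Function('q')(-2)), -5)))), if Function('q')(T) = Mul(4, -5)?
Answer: -54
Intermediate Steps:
n = 54 (n = Add(220, -166) = 54)
Function('q')(T) = -20
Mul(-1, Add(n, Mul(-164, Mul(Mul(0, Function('q')(-2)), -5)))) = Mul(-1, Add(54, Mul(-164, Mul(Mul(0, -20), -5)))) = Mul(-1, Add(54, Mul(-164, Mul(0, -5)))) = Mul(-1, Add(54, Mul(-164, 0))) = Mul(-1, Add(54, 0)) = Mul(-1, 54) = -54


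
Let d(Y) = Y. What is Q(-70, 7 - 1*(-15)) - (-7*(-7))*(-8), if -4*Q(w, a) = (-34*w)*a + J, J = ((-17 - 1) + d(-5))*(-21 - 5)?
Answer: -25695/2 ≈ -12848.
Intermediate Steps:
J = 598 (J = ((-17 - 1) - 5)*(-21 - 5) = (-18 - 5)*(-26) = -23*(-26) = 598)
Q(w, a) = -299/2 + 17*a*w/2 (Q(w, a) = -((-34*w)*a + 598)/4 = -(-34*a*w + 598)/4 = -(598 - 34*a*w)/4 = -299/2 + 17*a*w/2)
Q(-70, 7 - 1*(-15)) - (-7*(-7))*(-8) = (-299/2 + (17/2)*(7 - 1*(-15))*(-70)) - (-7*(-7))*(-8) = (-299/2 + (17/2)*(7 + 15)*(-70)) - 49*(-8) = (-299/2 + (17/2)*22*(-70)) - 1*(-392) = (-299/2 - 13090) + 392 = -26479/2 + 392 = -25695/2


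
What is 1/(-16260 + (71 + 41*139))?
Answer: -1/10490 ≈ -9.5329e-5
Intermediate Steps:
1/(-16260 + (71 + 41*139)) = 1/(-16260 + (71 + 5699)) = 1/(-16260 + 5770) = 1/(-10490) = -1/10490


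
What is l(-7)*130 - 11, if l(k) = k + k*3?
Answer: -3651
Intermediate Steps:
l(k) = 4*k (l(k) = k + 3*k = 4*k)
l(-7)*130 - 11 = (4*(-7))*130 - 11 = -28*130 - 11 = -3640 - 11 = -3651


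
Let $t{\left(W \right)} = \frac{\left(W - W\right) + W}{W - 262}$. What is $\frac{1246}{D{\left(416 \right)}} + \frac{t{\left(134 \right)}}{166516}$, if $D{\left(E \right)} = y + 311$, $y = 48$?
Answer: $\frac{13278627851}{3825871616} \approx 3.4707$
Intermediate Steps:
$t{\left(W \right)} = \frac{W}{-262 + W}$ ($t{\left(W \right)} = \frac{0 + W}{-262 + W} = \frac{W}{-262 + W}$)
$D{\left(E \right)} = 359$ ($D{\left(E \right)} = 48 + 311 = 359$)
$\frac{1246}{D{\left(416 \right)}} + \frac{t{\left(134 \right)}}{166516} = \frac{1246}{359} + \frac{134 \frac{1}{-262 + 134}}{166516} = 1246 \cdot \frac{1}{359} + \frac{134}{-128} \cdot \frac{1}{166516} = \frac{1246}{359} + 134 \left(- \frac{1}{128}\right) \frac{1}{166516} = \frac{1246}{359} - \frac{67}{10657024} = \frac{13278627851}{3825871616}$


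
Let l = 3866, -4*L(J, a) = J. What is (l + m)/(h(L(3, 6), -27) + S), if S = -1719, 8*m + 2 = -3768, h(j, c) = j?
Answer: -13579/6879 ≈ -1.9740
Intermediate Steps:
L(J, a) = -J/4
m = -1885/4 (m = -1/4 + (1/8)*(-3768) = -1/4 - 471 = -1885/4 ≈ -471.25)
(l + m)/(h(L(3, 6), -27) + S) = (3866 - 1885/4)/(-1/4*3 - 1719) = 13579/(4*(-3/4 - 1719)) = 13579/(4*(-6879/4)) = (13579/4)*(-4/6879) = -13579/6879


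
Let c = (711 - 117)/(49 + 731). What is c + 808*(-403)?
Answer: -42331021/130 ≈ -3.2562e+5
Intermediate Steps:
c = 99/130 (c = 594/780 = 594*(1/780) = 99/130 ≈ 0.76154)
c + 808*(-403) = 99/130 + 808*(-403) = 99/130 - 325624 = -42331021/130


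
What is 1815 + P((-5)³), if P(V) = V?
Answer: 1690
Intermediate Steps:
1815 + P((-5)³) = 1815 + (-5)³ = 1815 - 125 = 1690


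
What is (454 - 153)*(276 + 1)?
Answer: 83377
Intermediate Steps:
(454 - 153)*(276 + 1) = 301*277 = 83377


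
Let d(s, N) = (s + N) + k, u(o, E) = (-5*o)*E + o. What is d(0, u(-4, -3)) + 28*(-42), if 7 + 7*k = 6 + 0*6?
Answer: -8681/7 ≈ -1240.1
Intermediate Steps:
u(o, E) = o - 5*E*o (u(o, E) = -5*E*o + o = o - 5*E*o)
k = -1/7 (k = -1 + (6 + 0*6)/7 = -1 + (6 + 0)/7 = -1 + (1/7)*6 = -1 + 6/7 = -1/7 ≈ -0.14286)
d(s, N) = -1/7 + N + s (d(s, N) = (s + N) - 1/7 = (N + s) - 1/7 = -1/7 + N + s)
d(0, u(-4, -3)) + 28*(-42) = (-1/7 - 4*(1 - 5*(-3)) + 0) + 28*(-42) = (-1/7 - 4*(1 + 15) + 0) - 1176 = (-1/7 - 4*16 + 0) - 1176 = (-1/7 - 64 + 0) - 1176 = -449/7 - 1176 = -8681/7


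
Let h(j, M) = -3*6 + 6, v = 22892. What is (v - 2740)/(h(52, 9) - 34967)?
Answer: -20152/34979 ≈ -0.57612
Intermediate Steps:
h(j, M) = -12 (h(j, M) = -18 + 6 = -12)
(v - 2740)/(h(52, 9) - 34967) = (22892 - 2740)/(-12 - 34967) = 20152/(-34979) = 20152*(-1/34979) = -20152/34979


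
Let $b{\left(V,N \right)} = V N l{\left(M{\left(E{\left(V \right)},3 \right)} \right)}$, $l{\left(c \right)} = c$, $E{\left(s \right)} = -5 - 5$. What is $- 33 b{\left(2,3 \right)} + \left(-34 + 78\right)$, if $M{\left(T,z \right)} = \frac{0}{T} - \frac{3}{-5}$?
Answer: $- \frac{374}{5} \approx -74.8$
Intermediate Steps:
$E{\left(s \right)} = -10$ ($E{\left(s \right)} = -5 - 5 = -10$)
$M{\left(T,z \right)} = \frac{3}{5}$ ($M{\left(T,z \right)} = 0 - - \frac{3}{5} = 0 + \frac{3}{5} = \frac{3}{5}$)
$b{\left(V,N \right)} = \frac{3 N V}{5}$ ($b{\left(V,N \right)} = V N \frac{3}{5} = N V \frac{3}{5} = \frac{3 N V}{5}$)
$- 33 b{\left(2,3 \right)} + \left(-34 + 78\right) = - 33 \cdot \frac{3}{5} \cdot 3 \cdot 2 + \left(-34 + 78\right) = \left(-33\right) \frac{18}{5} + 44 = - \frac{594}{5} + 44 = - \frac{374}{5}$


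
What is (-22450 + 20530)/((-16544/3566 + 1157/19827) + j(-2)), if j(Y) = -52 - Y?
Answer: 67874958720/1929523063 ≈ 35.177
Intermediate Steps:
(-22450 + 20530)/((-16544/3566 + 1157/19827) + j(-2)) = (-22450 + 20530)/((-16544/3566 + 1157/19827) + (-52 - 1*(-2))) = -1920/((-16544*1/3566 + 1157*(1/19827)) + (-52 + 2)) = -1920/((-8272/1783 + 1157/19827) - 50) = -1920/(-161946013/35351541 - 50) = -1920/(-1929523063/35351541) = -1920*(-35351541/1929523063) = 67874958720/1929523063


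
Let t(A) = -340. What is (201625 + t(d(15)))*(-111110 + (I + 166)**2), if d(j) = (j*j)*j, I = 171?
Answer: 494959815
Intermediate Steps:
d(j) = j**3 (d(j) = j**2*j = j**3)
(201625 + t(d(15)))*(-111110 + (I + 166)**2) = (201625 - 340)*(-111110 + (171 + 166)**2) = 201285*(-111110 + 337**2) = 201285*(-111110 + 113569) = 201285*2459 = 494959815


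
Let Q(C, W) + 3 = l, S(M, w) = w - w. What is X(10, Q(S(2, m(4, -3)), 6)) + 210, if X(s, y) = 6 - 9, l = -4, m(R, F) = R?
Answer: 207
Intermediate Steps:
S(M, w) = 0
Q(C, W) = -7 (Q(C, W) = -3 - 4 = -7)
X(s, y) = -3
X(10, Q(S(2, m(4, -3)), 6)) + 210 = -3 + 210 = 207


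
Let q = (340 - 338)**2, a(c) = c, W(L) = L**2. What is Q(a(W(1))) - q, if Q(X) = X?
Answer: -3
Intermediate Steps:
q = 4 (q = 2**2 = 4)
Q(a(W(1))) - q = 1**2 - 1*4 = 1 - 4 = -3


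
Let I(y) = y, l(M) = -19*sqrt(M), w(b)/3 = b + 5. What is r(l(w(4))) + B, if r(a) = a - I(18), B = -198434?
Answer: -198452 - 57*sqrt(3) ≈ -1.9855e+5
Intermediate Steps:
w(b) = 15 + 3*b (w(b) = 3*(b + 5) = 3*(5 + b) = 15 + 3*b)
r(a) = -18 + a (r(a) = a - 1*18 = a - 18 = -18 + a)
r(l(w(4))) + B = (-18 - 19*sqrt(15 + 3*4)) - 198434 = (-18 - 19*sqrt(15 + 12)) - 198434 = (-18 - 57*sqrt(3)) - 198434 = -198452 - 57*sqrt(3)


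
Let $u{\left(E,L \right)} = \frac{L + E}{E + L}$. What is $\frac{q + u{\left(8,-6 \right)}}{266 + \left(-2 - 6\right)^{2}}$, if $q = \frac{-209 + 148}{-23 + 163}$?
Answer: $\frac{79}{46200} \approx 0.00171$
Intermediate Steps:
$u{\left(E,L \right)} = 1$ ($u{\left(E,L \right)} = \frac{E + L}{E + L} = 1$)
$q = - \frac{61}{140} \approx -0.43571$
$\frac{q + u{\left(8,-6 \right)}}{266 + \left(-2 - 6\right)^{2}} = \frac{- \frac{61}{140} + 1}{266 + \left(-2 - 6\right)^{2}} = \frac{79}{140 \left(266 + \left(-8\right)^{2}\right)} = \frac{79}{140 \left(266 + 64\right)} = \frac{79}{140 \cdot 330} = \frac{79}{140} \cdot \frac{1}{330} = \frac{79}{46200}$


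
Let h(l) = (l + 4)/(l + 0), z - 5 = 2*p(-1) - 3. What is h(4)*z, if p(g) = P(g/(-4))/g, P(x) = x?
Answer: 3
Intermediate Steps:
p(g) = -¼ (p(g) = (g/(-4))/g = (g*(-¼))/g = (-g/4)/g = -¼)
z = 3/2 (z = 5 + (2*(-¼) - 3) = 5 + (-½ - 3) = 5 - 7/2 = 3/2 ≈ 1.5000)
h(l) = (4 + l)/l
h(4)*z = ((4 + 4)/4)*(3/2) = ((¼)*8)*(3/2) = 2*(3/2) = 3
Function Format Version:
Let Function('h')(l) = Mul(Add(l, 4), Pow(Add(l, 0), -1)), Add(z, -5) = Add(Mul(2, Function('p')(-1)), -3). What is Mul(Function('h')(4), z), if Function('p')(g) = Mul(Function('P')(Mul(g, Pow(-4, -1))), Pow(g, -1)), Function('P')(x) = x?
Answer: 3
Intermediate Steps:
Function('p')(g) = Rational(-1, 4) (Function('p')(g) = Mul(Mul(g, Pow(-4, -1)), Pow(g, -1)) = Mul(Mul(g, Rational(-1, 4)), Pow(g, -1)) = Mul(Mul(Rational(-1, 4), g), Pow(g, -1)) = Rational(-1, 4))
z = Rational(3, 2) (z = Add(5, Add(Mul(2, Rational(-1, 4)), -3)) = Add(5, Add(Rational(-1, 2), -3)) = Add(5, Rational(-7, 2)) = Rational(3, 2) ≈ 1.5000)
Function('h')(l) = Mul(Pow(l, -1), Add(4, l)) (Function('h')(l) = Mul(Add(4, l), Pow(l, -1)) = Mul(Pow(l, -1), Add(4, l)))
Mul(Function('h')(4), z) = Mul(Mul(Pow(4, -1), Add(4, 4)), Rational(3, 2)) = Mul(Mul(Rational(1, 4), 8), Rational(3, 2)) = Mul(2, Rational(3, 2)) = 3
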